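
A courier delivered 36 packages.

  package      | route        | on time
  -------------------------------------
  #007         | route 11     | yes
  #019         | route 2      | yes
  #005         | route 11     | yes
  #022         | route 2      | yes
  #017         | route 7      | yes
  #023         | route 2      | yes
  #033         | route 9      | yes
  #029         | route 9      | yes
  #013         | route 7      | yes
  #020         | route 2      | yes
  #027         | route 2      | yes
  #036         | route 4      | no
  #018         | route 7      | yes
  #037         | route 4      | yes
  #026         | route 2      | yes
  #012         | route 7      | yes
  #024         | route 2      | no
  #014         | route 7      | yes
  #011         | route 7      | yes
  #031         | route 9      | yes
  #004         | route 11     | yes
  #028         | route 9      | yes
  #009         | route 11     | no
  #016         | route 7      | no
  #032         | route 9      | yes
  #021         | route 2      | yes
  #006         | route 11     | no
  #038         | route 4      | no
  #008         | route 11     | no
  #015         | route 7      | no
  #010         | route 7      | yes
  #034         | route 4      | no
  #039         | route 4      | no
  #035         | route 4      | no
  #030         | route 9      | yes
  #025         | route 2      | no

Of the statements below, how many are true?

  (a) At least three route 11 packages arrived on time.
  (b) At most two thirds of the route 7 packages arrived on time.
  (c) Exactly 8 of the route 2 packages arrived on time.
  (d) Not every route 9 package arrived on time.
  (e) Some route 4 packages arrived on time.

2

(a) route 11: |A| = 6, |A ∩ B| = 3; needs |A ∩ B| ≥ 3 — true.
(b) route 7: |A| = 9, |A ∩ B| = 7; needs |A ∩ B| / |A| ≤ 2/3 — false.
(c) route 2: |A| = 9, |A ∩ B| = 7; needs |A ∩ B| = 8 — false.
(d) route 9: |A| = 6, |A ∩ B| = 6; needs A ⊄ B (|A ∖ B| ≥ 1) — false.
(e) route 4: |A| = 6, |A ∩ B| = 1; needs A ∩ B ≠ ∅ (|A ∩ B| ≥ 1) — true.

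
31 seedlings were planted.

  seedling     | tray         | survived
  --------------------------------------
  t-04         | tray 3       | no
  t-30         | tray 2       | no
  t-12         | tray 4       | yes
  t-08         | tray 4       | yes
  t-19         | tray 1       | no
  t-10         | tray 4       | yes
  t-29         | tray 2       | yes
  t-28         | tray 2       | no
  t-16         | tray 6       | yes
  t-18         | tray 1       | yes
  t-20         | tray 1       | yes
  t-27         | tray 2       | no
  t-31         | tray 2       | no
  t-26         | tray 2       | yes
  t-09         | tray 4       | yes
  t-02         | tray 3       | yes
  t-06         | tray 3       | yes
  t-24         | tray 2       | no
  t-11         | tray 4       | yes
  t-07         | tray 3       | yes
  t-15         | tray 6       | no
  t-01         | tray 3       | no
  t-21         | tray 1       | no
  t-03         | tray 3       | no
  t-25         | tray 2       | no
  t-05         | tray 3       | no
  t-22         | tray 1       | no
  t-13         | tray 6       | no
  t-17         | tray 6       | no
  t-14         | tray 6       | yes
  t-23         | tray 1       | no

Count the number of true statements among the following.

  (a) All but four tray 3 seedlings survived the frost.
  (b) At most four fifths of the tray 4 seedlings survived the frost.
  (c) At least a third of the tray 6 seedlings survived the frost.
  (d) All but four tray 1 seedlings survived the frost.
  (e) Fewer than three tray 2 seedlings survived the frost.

(a) tray 3: |A| = 7, |A ∩ B| = 3; needs |A ∖ B| = 4 — true.
(b) tray 4: |A| = 5, |A ∩ B| = 5; needs |A ∩ B| / |A| ≤ 4/5 — false.
(c) tray 6: |A| = 5, |A ∩ B| = 2; needs |A ∩ B| / |A| ≥ 1/3 — true.
(d) tray 1: |A| = 6, |A ∩ B| = 2; needs |A ∖ B| = 4 — true.
(e) tray 2: |A| = 8, |A ∩ B| = 2; needs |A ∩ B| < 3 — true.

4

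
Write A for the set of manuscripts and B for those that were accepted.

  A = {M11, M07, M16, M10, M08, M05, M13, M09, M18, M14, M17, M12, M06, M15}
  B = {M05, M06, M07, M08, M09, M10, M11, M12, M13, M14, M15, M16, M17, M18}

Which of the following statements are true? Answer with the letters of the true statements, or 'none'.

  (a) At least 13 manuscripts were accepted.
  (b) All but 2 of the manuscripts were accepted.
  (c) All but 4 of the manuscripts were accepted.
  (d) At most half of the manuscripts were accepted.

(a)

|A| = 14, |A ∩ B| = 14, |A ∖ B| = 0.
(a) |A ∩ B| ≥ 13: holds.
(b) |A ∖ B| = 2: fails.
(c) |A ∖ B| = 4: fails.
(d) |A ∩ B| ≤ |A ∖ B|: fails.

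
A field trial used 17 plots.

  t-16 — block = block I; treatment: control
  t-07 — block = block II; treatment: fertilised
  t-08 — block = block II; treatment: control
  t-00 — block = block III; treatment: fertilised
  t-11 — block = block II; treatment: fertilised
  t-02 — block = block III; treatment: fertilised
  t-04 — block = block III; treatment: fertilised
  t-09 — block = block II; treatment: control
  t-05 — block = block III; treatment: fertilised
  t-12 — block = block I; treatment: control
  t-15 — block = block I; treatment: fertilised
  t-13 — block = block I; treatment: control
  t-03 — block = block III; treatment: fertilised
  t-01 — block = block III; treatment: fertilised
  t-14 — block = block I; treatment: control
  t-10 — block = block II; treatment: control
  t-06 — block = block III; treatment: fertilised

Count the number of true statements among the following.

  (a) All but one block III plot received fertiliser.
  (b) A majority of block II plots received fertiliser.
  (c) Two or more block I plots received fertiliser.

0

(a) block III: |A| = 7, |A ∩ B| = 7; needs |A ∖ B| = 1 — false.
(b) block II: |A| = 5, |A ∩ B| = 2; needs |A ∩ B| > |A ∖ B| — false.
(c) block I: |A| = 5, |A ∩ B| = 1; needs |A ∩ B| ≥ 2 — false.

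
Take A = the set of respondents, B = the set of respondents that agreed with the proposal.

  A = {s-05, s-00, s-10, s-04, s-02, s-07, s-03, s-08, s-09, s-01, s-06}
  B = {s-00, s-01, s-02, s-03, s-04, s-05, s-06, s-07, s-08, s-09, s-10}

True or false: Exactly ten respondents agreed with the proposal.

The determiner here denotes the relation: |A ∩ B| = 10.
A (the restrictor) = {s-05, s-00, s-10, s-04, s-02, s-07, s-03, s-08, s-09, s-01, s-06}, |A| = 11.
A ∩ B = {s-05, s-00, s-10, s-04, s-02, s-07, s-03, s-08, s-09, s-01, s-06}, so |A ∩ B| = 11.
|A ∩ B| = 11, so the statement is false.

False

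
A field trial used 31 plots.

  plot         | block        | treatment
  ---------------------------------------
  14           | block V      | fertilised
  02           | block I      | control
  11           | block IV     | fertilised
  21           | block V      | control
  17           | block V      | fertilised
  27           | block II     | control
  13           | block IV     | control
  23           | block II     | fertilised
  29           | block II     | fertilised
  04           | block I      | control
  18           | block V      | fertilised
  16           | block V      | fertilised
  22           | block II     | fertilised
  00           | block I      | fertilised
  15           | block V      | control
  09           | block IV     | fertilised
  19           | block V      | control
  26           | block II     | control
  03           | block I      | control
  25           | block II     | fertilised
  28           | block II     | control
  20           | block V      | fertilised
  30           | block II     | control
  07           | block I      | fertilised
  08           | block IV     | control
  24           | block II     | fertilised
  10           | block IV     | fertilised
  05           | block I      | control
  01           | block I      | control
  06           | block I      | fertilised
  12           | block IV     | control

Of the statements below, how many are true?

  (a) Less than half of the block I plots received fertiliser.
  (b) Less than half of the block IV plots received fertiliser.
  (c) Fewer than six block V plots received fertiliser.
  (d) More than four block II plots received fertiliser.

3

(a) block I: |A| = 8, |A ∩ B| = 3; needs |A ∩ B| < |A ∖ B| — true.
(b) block IV: |A| = 6, |A ∩ B| = 3; needs |A ∩ B| < |A ∖ B| — false.
(c) block V: |A| = 8, |A ∩ B| = 5; needs |A ∩ B| < 6 — true.
(d) block II: |A| = 9, |A ∩ B| = 5; needs |A ∩ B| > 4 — true.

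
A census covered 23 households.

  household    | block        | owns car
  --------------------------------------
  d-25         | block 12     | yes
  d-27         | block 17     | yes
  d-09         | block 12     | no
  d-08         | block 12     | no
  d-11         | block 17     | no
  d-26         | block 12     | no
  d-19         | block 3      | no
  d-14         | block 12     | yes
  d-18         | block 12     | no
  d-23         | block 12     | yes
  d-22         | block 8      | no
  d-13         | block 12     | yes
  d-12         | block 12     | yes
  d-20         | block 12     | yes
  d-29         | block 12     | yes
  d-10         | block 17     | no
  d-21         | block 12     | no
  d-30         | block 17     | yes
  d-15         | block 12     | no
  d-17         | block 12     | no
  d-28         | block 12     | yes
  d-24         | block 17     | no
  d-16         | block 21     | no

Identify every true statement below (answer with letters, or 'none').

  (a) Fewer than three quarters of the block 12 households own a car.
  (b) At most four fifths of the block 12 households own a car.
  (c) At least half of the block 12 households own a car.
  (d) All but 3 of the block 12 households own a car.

|A| = 15, |A ∩ B| = 8, |A ∖ B| = 7.
(a) |A ∩ B| / |A| < 3/4: holds.
(b) |A ∩ B| / |A| ≤ 4/5: holds.
(c) |A ∩ B| ≥ |A ∖ B|: holds.
(d) |A ∖ B| = 3: fails.

(a), (b), (c)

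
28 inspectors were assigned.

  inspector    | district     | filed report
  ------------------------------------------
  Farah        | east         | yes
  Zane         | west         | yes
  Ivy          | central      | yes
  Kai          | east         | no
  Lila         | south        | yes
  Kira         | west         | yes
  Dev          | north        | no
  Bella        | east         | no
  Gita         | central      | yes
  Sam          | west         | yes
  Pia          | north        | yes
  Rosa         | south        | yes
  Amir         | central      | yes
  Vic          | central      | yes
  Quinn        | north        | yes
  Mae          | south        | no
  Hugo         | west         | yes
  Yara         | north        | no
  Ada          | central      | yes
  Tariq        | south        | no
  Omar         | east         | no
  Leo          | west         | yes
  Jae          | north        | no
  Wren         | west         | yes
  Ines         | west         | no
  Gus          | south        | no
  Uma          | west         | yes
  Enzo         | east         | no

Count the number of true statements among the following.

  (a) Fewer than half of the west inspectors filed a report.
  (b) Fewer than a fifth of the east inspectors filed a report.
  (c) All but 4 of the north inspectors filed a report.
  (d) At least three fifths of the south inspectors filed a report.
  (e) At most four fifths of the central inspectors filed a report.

(a) west: |A| = 8, |A ∩ B| = 7; needs |A ∩ B| < |A ∖ B| — false.
(b) east: |A| = 5, |A ∩ B| = 1; needs |A ∩ B| / |A| < 1/5 — false.
(c) north: |A| = 5, |A ∩ B| = 2; needs |A ∖ B| = 4 — false.
(d) south: |A| = 5, |A ∩ B| = 2; needs |A ∩ B| / |A| ≥ 3/5 — false.
(e) central: |A| = 5, |A ∩ B| = 5; needs |A ∩ B| / |A| ≤ 4/5 — false.

0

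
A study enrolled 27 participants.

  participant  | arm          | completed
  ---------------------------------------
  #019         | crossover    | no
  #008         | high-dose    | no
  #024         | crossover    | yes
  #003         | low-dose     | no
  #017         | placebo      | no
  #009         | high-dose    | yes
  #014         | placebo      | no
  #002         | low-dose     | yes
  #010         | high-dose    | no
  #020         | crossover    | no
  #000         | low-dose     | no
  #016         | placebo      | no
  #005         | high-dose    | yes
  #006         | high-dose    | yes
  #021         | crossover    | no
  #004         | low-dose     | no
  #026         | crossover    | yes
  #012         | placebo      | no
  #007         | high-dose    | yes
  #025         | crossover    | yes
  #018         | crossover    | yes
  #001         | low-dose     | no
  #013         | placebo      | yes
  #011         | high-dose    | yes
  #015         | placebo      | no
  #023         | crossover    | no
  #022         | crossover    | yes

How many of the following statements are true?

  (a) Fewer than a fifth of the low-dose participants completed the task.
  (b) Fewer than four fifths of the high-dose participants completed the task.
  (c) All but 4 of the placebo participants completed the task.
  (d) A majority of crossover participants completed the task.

2

(a) low-dose: |A| = 5, |A ∩ B| = 1; needs |A ∩ B| / |A| < 1/5 — false.
(b) high-dose: |A| = 7, |A ∩ B| = 5; needs |A ∩ B| / |A| < 4/5 — true.
(c) placebo: |A| = 6, |A ∩ B| = 1; needs |A ∖ B| = 4 — false.
(d) crossover: |A| = 9, |A ∩ B| = 5; needs |A ∩ B| > |A ∖ B| — true.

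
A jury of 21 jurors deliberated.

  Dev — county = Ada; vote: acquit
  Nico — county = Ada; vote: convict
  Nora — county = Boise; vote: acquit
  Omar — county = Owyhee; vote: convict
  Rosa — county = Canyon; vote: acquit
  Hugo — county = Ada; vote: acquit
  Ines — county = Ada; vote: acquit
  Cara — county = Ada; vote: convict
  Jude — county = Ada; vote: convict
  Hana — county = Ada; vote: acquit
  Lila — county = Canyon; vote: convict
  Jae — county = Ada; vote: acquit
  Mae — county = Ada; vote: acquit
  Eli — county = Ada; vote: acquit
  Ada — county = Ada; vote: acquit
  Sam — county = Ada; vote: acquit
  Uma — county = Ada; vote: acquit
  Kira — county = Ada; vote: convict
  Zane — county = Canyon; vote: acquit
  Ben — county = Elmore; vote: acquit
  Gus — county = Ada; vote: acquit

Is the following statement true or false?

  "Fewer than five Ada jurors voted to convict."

True

Truth condition: |A ∩ B| < 5.
|A| = 15, |A ∩ B| = 4, |A ∖ B| = 11.
|A ∩ B| = 4, so the statement is true.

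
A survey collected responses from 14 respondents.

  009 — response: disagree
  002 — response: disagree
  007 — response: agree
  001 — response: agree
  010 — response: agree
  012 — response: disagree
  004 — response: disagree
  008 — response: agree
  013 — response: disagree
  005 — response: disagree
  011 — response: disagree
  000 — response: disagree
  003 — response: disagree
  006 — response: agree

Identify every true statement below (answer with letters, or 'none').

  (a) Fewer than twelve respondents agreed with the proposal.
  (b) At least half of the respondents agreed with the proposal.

(a)

|A| = 14, |A ∩ B| = 5, |A ∖ B| = 9.
(a) |A ∩ B| < 12: holds.
(b) |A ∩ B| ≥ |A ∖ B|: fails.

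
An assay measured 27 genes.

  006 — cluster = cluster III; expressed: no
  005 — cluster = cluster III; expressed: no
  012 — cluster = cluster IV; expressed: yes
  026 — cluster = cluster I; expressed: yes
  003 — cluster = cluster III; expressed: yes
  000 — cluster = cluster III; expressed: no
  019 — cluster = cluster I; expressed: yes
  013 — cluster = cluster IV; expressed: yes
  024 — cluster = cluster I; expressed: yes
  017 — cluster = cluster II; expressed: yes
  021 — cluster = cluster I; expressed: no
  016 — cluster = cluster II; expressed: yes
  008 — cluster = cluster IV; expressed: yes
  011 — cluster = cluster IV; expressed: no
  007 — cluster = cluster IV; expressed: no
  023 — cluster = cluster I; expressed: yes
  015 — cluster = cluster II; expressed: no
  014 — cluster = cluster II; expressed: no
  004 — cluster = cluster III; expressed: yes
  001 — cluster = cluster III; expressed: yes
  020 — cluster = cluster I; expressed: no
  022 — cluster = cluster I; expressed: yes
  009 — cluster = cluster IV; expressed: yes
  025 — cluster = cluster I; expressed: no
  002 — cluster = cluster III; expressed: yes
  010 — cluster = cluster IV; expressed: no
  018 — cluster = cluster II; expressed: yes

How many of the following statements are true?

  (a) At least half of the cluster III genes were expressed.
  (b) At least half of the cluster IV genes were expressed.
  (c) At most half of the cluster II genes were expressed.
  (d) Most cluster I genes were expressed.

(a) cluster III: |A| = 7, |A ∩ B| = 4; needs |A ∩ B| ≥ |A ∖ B| — true.
(b) cluster IV: |A| = 7, |A ∩ B| = 4; needs |A ∩ B| ≥ |A ∖ B| — true.
(c) cluster II: |A| = 5, |A ∩ B| = 3; needs |A ∩ B| ≤ |A ∖ B| — false.
(d) cluster I: |A| = 8, |A ∩ B| = 5; needs |A ∩ B| > |A ∖ B| — true.

3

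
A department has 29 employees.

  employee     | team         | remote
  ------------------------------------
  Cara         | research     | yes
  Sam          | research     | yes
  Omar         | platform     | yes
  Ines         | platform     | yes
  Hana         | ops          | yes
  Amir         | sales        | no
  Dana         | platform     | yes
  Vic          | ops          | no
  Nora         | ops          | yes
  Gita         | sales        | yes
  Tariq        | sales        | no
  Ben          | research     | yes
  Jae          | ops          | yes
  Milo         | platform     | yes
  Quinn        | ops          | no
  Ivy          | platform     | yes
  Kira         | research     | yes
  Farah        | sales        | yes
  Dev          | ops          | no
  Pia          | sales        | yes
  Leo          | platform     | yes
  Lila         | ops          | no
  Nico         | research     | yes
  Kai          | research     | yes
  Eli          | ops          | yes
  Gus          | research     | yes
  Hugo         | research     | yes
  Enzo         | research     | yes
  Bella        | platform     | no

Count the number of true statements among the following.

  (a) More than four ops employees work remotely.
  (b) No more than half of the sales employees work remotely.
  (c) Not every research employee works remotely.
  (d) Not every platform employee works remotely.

1

(a) ops: |A| = 8, |A ∩ B| = 4; needs |A ∩ B| > 4 — false.
(b) sales: |A| = 5, |A ∩ B| = 3; needs |A ∩ B| ≤ |A ∖ B| — false.
(c) research: |A| = 9, |A ∩ B| = 9; needs A ⊄ B (|A ∖ B| ≥ 1) — false.
(d) platform: |A| = 7, |A ∩ B| = 6; needs A ⊄ B (|A ∖ B| ≥ 1) — true.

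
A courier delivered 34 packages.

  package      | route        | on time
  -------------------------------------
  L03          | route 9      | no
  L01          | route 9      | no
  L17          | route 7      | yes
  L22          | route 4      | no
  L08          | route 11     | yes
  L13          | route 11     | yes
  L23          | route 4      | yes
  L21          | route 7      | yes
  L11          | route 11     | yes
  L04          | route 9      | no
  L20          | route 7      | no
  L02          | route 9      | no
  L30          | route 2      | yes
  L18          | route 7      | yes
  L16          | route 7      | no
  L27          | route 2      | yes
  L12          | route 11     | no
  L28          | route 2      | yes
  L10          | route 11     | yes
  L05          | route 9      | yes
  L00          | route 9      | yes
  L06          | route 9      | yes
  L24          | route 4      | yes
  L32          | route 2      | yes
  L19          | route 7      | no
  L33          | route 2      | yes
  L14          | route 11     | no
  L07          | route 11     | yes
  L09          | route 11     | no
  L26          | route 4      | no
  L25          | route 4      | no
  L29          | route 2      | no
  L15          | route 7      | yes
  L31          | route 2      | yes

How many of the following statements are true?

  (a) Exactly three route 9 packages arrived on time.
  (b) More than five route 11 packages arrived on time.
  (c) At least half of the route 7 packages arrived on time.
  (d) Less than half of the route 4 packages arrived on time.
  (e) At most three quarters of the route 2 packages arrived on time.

(a) route 9: |A| = 7, |A ∩ B| = 3; needs |A ∩ B| = 3 — true.
(b) route 11: |A| = 8, |A ∩ B| = 5; needs |A ∩ B| > 5 — false.
(c) route 7: |A| = 7, |A ∩ B| = 4; needs |A ∩ B| ≥ |A ∖ B| — true.
(d) route 4: |A| = 5, |A ∩ B| = 2; needs |A ∩ B| < |A ∖ B| — true.
(e) route 2: |A| = 7, |A ∩ B| = 6; needs |A ∩ B| / |A| ≤ 3/4 — false.

3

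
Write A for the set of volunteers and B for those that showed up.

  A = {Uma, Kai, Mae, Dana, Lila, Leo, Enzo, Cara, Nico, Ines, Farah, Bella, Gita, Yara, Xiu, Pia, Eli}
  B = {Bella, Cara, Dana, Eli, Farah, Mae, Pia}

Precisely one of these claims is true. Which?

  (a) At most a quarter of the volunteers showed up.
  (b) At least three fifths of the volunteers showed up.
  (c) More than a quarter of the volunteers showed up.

|A| = 17, |A ∩ B| = 7, |A ∖ B| = 10.
(a) requires |A ∩ B| / |A| ≤ 1/4: false.
(b) requires |A ∩ B| / |A| ≥ 3/5: false.
(c) requires |A ∩ B| / |A| > 1/4: true.

(c)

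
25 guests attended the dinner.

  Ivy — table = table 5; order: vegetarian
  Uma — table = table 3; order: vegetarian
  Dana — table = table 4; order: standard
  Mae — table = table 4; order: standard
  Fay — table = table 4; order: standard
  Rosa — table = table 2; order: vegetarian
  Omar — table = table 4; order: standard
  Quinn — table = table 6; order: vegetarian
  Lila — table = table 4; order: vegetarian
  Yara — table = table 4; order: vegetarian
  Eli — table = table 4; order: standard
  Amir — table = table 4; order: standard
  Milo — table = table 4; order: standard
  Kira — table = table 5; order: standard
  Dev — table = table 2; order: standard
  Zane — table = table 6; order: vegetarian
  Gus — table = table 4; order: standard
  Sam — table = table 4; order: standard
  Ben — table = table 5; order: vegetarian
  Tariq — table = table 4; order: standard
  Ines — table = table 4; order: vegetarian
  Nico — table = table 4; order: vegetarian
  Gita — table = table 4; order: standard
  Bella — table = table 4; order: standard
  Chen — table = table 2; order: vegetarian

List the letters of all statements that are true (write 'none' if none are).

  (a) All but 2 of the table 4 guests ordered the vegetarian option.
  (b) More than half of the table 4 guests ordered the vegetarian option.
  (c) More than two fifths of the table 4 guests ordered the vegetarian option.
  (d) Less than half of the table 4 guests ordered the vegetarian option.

|A| = 16, |A ∩ B| = 4, |A ∖ B| = 12.
(a) |A ∖ B| = 2: fails.
(b) |A ∩ B| > |A ∖ B|: fails.
(c) |A ∩ B| / |A| > 2/5: fails.
(d) |A ∩ B| < |A ∖ B|: holds.

(d)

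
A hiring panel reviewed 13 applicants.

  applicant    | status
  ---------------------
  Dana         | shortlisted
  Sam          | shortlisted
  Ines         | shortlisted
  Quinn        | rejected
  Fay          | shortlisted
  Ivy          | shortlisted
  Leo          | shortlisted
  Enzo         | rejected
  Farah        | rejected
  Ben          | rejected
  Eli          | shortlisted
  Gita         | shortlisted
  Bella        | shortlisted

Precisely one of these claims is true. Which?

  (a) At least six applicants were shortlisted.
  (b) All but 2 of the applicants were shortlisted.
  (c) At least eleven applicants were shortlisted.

(a)

|A| = 13, |A ∩ B| = 9, |A ∖ B| = 4.
(a) requires |A ∩ B| ≥ 6: true.
(b) requires |A ∖ B| = 2: false.
(c) requires |A ∩ B| ≥ 11: false.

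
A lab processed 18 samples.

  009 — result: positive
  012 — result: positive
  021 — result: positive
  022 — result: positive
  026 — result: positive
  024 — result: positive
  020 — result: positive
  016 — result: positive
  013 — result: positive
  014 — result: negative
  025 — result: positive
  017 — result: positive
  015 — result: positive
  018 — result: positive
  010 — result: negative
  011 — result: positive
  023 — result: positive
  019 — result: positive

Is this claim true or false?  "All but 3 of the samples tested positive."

False

'All but 3 of the samples tested positive' holds iff |A ∖ B| = 3.
|A| = 18, |A ∩ B| = 16, |A ∖ B| = 2.
|A ∖ B| = 2, so the statement is false.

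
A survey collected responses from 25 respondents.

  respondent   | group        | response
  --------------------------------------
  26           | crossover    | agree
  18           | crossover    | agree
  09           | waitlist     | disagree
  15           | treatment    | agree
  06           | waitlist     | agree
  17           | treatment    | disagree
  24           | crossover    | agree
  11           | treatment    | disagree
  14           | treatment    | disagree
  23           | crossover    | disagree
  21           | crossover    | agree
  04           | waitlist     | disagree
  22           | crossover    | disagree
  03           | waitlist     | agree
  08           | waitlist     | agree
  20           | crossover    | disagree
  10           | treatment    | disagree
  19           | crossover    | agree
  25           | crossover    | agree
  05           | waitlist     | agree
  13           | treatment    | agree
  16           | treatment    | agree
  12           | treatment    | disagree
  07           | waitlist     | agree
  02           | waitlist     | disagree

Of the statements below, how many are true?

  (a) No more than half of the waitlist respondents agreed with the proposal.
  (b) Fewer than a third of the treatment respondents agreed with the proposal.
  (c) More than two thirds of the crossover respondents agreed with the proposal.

(a) waitlist: |A| = 8, |A ∩ B| = 5; needs |A ∩ B| ≤ |A ∖ B| — false.
(b) treatment: |A| = 8, |A ∩ B| = 3; needs |A ∩ B| / |A| < 1/3 — false.
(c) crossover: |A| = 9, |A ∩ B| = 6; needs |A ∩ B| / |A| > 2/3 — false.

0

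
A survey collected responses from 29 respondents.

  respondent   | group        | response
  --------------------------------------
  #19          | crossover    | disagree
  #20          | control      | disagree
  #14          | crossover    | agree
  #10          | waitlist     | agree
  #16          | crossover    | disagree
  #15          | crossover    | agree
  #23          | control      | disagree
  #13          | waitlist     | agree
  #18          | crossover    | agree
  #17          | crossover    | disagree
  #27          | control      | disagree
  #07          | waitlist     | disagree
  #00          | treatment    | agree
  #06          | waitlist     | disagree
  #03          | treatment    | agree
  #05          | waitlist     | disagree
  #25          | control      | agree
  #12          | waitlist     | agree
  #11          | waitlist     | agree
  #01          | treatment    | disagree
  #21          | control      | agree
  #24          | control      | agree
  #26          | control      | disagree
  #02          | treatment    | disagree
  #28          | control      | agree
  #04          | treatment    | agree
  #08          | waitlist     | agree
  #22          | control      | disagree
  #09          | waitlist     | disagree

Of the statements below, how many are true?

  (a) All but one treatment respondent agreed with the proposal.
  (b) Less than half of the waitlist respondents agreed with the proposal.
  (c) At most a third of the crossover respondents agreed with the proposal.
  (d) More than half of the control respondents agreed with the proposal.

(a) treatment: |A| = 5, |A ∩ B| = 3; needs |A ∖ B| = 1 — false.
(b) waitlist: |A| = 9, |A ∩ B| = 5; needs |A ∩ B| < |A ∖ B| — false.
(c) crossover: |A| = 6, |A ∩ B| = 3; needs |A ∩ B| / |A| ≤ 1/3 — false.
(d) control: |A| = 9, |A ∩ B| = 4; needs |A ∩ B| > |A ∖ B| — false.

0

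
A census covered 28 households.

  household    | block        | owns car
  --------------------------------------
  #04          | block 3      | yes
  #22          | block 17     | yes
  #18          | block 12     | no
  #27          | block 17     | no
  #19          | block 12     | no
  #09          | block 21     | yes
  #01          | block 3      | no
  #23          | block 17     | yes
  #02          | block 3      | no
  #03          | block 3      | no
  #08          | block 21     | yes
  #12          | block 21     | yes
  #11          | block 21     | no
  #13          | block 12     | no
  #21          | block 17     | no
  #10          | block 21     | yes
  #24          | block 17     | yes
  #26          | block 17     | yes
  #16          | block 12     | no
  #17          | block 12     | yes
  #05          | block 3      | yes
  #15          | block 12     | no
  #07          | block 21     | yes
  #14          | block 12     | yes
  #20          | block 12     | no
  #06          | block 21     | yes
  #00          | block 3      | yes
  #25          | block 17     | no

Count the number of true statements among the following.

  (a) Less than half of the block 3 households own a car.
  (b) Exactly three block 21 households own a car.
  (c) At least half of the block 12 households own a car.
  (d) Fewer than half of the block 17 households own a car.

(a) block 3: |A| = 6, |A ∩ B| = 3; needs |A ∩ B| < |A ∖ B| — false.
(b) block 21: |A| = 7, |A ∩ B| = 6; needs |A ∩ B| = 3 — false.
(c) block 12: |A| = 8, |A ∩ B| = 2; needs |A ∩ B| ≥ |A ∖ B| — false.
(d) block 17: |A| = 7, |A ∩ B| = 4; needs |A ∩ B| < |A ∖ B| — false.

0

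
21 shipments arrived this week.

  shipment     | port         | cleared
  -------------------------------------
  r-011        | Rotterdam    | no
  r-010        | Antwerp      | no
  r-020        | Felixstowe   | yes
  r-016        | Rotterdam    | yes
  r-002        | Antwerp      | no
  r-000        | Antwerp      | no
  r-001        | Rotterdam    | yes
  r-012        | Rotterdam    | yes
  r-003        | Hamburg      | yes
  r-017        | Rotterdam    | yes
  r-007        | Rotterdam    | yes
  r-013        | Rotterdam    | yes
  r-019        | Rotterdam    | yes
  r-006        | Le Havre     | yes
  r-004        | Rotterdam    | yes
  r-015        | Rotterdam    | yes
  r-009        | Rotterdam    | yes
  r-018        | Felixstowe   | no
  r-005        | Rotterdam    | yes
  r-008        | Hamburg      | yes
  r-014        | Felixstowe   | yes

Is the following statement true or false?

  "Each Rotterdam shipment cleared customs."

'Each Rotterdam shipment cleared customs' holds iff A ⊆ B, i.e. every element of A is in B (|A ∖ B| = 0).
A (the restrictor) = {r-011, r-016, r-001, r-012, r-017, r-007, r-013, r-019, r-004, r-015, r-009, r-005}, |A| = 12.
A ∖ B = {r-011}, so |A ∖ B| = 1.
So the statement is false.

False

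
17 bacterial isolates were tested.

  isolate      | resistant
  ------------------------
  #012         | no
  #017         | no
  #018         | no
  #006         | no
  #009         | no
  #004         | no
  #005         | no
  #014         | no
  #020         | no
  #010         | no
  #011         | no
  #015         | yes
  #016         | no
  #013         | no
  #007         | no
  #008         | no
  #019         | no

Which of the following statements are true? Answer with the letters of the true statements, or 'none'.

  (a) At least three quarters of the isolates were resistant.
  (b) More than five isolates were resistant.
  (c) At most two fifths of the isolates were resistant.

|A| = 17, |A ∩ B| = 1, |A ∖ B| = 16.
(a) |A ∩ B| / |A| ≥ 3/4: fails.
(b) |A ∩ B| > 5: fails.
(c) |A ∩ B| / |A| ≤ 2/5: holds.

(c)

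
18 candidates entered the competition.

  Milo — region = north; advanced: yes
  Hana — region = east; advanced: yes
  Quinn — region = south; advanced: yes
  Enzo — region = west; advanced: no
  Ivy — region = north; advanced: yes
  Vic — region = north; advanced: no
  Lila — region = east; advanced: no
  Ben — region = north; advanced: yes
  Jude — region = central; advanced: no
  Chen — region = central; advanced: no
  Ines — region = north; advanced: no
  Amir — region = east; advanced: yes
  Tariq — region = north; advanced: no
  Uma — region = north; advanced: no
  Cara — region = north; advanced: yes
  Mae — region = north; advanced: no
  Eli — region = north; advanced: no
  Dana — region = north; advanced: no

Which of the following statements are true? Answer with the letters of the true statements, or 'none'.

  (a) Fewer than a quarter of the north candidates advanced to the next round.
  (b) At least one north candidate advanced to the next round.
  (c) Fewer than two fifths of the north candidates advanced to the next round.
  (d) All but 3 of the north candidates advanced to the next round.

(b), (c)

|A| = 11, |A ∩ B| = 4, |A ∖ B| = 7.
(a) |A ∩ B| / |A| < 1/4: fails.
(b) A ∩ B ≠ ∅ (|A ∩ B| ≥ 1): holds.
(c) |A ∩ B| / |A| < 2/5: holds.
(d) |A ∖ B| = 3: fails.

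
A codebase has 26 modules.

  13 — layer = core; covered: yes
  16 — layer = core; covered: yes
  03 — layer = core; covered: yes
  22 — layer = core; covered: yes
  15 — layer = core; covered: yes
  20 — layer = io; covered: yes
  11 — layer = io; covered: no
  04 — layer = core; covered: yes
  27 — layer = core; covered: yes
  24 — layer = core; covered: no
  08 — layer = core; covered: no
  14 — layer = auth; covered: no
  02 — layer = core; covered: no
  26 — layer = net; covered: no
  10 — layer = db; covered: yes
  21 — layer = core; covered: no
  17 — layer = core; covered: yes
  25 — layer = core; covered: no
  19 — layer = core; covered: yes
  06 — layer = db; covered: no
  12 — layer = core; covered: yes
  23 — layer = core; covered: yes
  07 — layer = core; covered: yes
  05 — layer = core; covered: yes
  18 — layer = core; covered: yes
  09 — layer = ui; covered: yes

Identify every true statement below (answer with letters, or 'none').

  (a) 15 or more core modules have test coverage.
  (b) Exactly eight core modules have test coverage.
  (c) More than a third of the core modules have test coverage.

|A| = 19, |A ∩ B| = 14, |A ∖ B| = 5.
(a) |A ∩ B| ≥ 15: fails.
(b) |A ∩ B| = 8: fails.
(c) |A ∩ B| / |A| > 1/3: holds.

(c)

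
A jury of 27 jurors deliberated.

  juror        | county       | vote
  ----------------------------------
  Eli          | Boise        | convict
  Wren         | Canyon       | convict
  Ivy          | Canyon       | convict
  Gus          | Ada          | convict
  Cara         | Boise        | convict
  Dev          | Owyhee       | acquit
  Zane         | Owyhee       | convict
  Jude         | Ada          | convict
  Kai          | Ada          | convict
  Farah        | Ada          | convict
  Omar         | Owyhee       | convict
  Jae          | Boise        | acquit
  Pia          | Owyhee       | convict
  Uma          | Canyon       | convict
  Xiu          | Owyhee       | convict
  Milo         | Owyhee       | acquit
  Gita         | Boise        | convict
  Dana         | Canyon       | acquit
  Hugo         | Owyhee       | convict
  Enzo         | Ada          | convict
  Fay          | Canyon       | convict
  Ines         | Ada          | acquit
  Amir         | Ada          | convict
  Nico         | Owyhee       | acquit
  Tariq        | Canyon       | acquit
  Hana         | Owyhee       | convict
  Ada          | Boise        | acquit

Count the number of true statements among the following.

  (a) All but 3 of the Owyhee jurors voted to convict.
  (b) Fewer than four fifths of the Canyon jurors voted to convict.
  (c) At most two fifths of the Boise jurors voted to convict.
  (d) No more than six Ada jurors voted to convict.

3

(a) Owyhee: |A| = 9, |A ∩ B| = 6; needs |A ∖ B| = 3 — true.
(b) Canyon: |A| = 6, |A ∩ B| = 4; needs |A ∩ B| / |A| < 4/5 — true.
(c) Boise: |A| = 5, |A ∩ B| = 3; needs |A ∩ B| / |A| ≤ 2/5 — false.
(d) Ada: |A| = 7, |A ∩ B| = 6; needs |A ∩ B| ≤ 6 — true.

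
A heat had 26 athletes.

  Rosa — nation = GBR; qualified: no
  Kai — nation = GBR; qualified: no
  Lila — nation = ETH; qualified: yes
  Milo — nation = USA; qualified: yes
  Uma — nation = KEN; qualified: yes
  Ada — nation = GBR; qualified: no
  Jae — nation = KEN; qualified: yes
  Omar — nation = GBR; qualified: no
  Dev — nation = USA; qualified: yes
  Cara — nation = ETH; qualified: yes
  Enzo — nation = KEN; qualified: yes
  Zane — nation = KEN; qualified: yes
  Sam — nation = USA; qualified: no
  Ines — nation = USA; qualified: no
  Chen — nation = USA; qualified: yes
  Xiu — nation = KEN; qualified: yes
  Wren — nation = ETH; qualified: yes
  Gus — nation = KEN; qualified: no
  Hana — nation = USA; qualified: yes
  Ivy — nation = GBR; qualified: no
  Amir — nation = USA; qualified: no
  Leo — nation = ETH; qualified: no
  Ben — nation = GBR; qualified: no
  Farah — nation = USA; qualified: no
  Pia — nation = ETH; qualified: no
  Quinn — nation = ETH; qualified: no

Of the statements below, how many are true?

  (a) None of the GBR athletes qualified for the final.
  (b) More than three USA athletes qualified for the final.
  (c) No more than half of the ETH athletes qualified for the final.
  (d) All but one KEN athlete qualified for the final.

(a) GBR: |A| = 6, |A ∩ B| = 0; needs A ∩ B = ∅ (|A ∩ B| = 0) — true.
(b) USA: |A| = 8, |A ∩ B| = 4; needs |A ∩ B| > 3 — true.
(c) ETH: |A| = 6, |A ∩ B| = 3; needs |A ∩ B| ≤ |A ∖ B| — true.
(d) KEN: |A| = 6, |A ∩ B| = 5; needs |A ∖ B| = 1 — true.

4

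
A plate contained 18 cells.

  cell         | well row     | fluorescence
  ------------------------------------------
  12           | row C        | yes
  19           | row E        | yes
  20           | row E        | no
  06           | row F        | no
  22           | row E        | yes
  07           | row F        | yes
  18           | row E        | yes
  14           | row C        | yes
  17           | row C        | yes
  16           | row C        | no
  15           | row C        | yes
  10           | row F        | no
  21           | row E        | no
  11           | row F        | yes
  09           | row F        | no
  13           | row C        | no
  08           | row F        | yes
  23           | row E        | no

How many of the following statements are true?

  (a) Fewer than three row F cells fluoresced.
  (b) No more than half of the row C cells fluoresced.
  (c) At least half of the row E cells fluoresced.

1

(a) row F: |A| = 6, |A ∩ B| = 3; needs |A ∩ B| < 3 — false.
(b) row C: |A| = 6, |A ∩ B| = 4; needs |A ∩ B| ≤ |A ∖ B| — false.
(c) row E: |A| = 6, |A ∩ B| = 3; needs |A ∩ B| ≥ |A ∖ B| — true.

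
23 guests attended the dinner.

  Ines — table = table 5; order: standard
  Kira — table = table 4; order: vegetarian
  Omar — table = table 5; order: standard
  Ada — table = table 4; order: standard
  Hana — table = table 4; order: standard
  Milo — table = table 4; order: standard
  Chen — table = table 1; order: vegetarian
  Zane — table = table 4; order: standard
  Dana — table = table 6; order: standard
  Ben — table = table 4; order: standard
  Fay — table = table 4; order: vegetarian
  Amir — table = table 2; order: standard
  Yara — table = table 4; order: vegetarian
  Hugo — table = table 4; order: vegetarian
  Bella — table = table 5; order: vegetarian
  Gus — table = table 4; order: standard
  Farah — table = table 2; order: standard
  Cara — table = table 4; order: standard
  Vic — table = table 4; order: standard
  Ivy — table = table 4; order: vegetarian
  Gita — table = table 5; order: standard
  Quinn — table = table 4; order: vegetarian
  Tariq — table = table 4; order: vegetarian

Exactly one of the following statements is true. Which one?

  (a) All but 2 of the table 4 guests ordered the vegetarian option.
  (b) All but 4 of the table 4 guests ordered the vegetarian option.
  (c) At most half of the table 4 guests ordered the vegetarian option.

(c)

|A| = 15, |A ∩ B| = 7, |A ∖ B| = 8.
(a) requires |A ∖ B| = 2: false.
(b) requires |A ∖ B| = 4: false.
(c) requires |A ∩ B| ≤ |A ∖ B|: true.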